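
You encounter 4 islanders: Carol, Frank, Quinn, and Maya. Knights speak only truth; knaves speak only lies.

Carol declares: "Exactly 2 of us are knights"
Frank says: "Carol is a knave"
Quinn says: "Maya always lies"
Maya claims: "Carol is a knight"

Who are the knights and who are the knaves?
Carol is a knight.
Frank is a knave.
Quinn is a knave.
Maya is a knight.

Verification:
- Carol (knight) says "Exactly 2 of us are knights" - this is TRUE because there are 2 knights.
- Frank (knave) says "Carol is a knave" - this is FALSE (a lie) because Carol is a knight.
- Quinn (knave) says "Maya always lies" - this is FALSE (a lie) because Maya is a knight.
- Maya (knight) says "Carol is a knight" - this is TRUE because Carol is a knight.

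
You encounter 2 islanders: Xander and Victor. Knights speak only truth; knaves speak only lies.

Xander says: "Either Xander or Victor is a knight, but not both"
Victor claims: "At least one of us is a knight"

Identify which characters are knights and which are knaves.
Xander is a knave.
Victor is a knave.

Verification:
- Xander (knave) says "Either Xander or Victor is a knight, but not both" - this is FALSE (a lie) because Xander is a knave and Victor is a knave.
- Victor (knave) says "At least one of us is a knight" - this is FALSE (a lie) because no one is a knight.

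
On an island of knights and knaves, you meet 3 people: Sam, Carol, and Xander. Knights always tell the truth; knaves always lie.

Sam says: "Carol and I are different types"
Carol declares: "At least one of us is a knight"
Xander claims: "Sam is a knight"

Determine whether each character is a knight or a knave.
Sam is a knave.
Carol is a knave.
Xander is a knave.

Verification:
- Sam (knave) says "Carol and I are different types" - this is FALSE (a lie) because Sam is a knave and Carol is a knave.
- Carol (knave) says "At least one of us is a knight" - this is FALSE (a lie) because no one is a knight.
- Xander (knave) says "Sam is a knight" - this is FALSE (a lie) because Sam is a knave.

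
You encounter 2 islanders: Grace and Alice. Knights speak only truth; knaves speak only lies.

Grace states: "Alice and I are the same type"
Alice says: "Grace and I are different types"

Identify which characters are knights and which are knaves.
Grace is a knave.
Alice is a knight.

Verification:
- Grace (knave) says "Alice and I are the same type" - this is FALSE (a lie) because Grace is a knave and Alice is a knight.
- Alice (knight) says "Grace and I are different types" - this is TRUE because Alice is a knight and Grace is a knave.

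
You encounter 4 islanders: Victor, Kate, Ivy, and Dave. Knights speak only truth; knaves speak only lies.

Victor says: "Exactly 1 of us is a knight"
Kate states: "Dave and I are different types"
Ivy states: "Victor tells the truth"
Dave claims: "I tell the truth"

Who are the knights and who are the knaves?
Victor is a knave.
Kate is a knave.
Ivy is a knave.
Dave is a knave.

Verification:
- Victor (knave) says "Exactly 1 of us is a knight" - this is FALSE (a lie) because there are 0 knights.
- Kate (knave) says "Dave and I are different types" - this is FALSE (a lie) because Kate is a knave and Dave is a knave.
- Ivy (knave) says "Victor tells the truth" - this is FALSE (a lie) because Victor is a knave.
- Dave (knave) says "I tell the truth" - this is FALSE (a lie) because Dave is a knave.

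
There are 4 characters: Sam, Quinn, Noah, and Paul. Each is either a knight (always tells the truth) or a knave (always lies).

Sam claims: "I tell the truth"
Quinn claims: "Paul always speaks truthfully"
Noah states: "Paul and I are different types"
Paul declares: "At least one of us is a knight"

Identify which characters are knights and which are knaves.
Sam is a knave.
Quinn is a knave.
Noah is a knave.
Paul is a knave.

Verification:
- Sam (knave) says "I tell the truth" - this is FALSE (a lie) because Sam is a knave.
- Quinn (knave) says "Paul always speaks truthfully" - this is FALSE (a lie) because Paul is a knave.
- Noah (knave) says "Paul and I are different types" - this is FALSE (a lie) because Noah is a knave and Paul is a knave.
- Paul (knave) says "At least one of us is a knight" - this is FALSE (a lie) because no one is a knight.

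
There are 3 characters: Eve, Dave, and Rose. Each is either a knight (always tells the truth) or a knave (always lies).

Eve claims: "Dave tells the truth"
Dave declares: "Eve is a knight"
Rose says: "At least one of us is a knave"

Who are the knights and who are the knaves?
Eve is a knave.
Dave is a knave.
Rose is a knight.

Verification:
- Eve (knave) says "Dave tells the truth" - this is FALSE (a lie) because Dave is a knave.
- Dave (knave) says "Eve is a knight" - this is FALSE (a lie) because Eve is a knave.
- Rose (knight) says "At least one of us is a knave" - this is TRUE because Eve and Dave are knaves.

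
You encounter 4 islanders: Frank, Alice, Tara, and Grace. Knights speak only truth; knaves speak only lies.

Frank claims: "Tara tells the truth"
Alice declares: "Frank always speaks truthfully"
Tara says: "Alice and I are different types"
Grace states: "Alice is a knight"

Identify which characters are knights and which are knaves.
Frank is a knave.
Alice is a knave.
Tara is a knave.
Grace is a knave.

Verification:
- Frank (knave) says "Tara tells the truth" - this is FALSE (a lie) because Tara is a knave.
- Alice (knave) says "Frank always speaks truthfully" - this is FALSE (a lie) because Frank is a knave.
- Tara (knave) says "Alice and I are different types" - this is FALSE (a lie) because Tara is a knave and Alice is a knave.
- Grace (knave) says "Alice is a knight" - this is FALSE (a lie) because Alice is a knave.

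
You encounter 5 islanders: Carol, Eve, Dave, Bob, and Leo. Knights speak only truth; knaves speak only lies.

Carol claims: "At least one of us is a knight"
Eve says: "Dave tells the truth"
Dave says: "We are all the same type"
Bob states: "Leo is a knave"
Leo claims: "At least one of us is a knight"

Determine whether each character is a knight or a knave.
Carol is a knight.
Eve is a knave.
Dave is a knave.
Bob is a knave.
Leo is a knight.

Verification:
- Carol (knight) says "At least one of us is a knight" - this is TRUE because Carol and Leo are knights.
- Eve (knave) says "Dave tells the truth" - this is FALSE (a lie) because Dave is a knave.
- Dave (knave) says "We are all the same type" - this is FALSE (a lie) because Carol and Leo are knights and Eve, Dave, and Bob are knaves.
- Bob (knave) says "Leo is a knave" - this is FALSE (a lie) because Leo is a knight.
- Leo (knight) says "At least one of us is a knight" - this is TRUE because Carol and Leo are knights.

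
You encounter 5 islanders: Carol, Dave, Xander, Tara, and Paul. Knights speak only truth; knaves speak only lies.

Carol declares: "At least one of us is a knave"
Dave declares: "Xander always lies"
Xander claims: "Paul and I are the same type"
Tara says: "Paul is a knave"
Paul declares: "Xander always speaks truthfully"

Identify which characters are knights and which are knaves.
Carol is a knight.
Dave is a knave.
Xander is a knight.
Tara is a knave.
Paul is a knight.

Verification:
- Carol (knight) says "At least one of us is a knave" - this is TRUE because Dave and Tara are knaves.
- Dave (knave) says "Xander always lies" - this is FALSE (a lie) because Xander is a knight.
- Xander (knight) says "Paul and I are the same type" - this is TRUE because Xander is a knight and Paul is a knight.
- Tara (knave) says "Paul is a knave" - this is FALSE (a lie) because Paul is a knight.
- Paul (knight) says "Xander always speaks truthfully" - this is TRUE because Xander is a knight.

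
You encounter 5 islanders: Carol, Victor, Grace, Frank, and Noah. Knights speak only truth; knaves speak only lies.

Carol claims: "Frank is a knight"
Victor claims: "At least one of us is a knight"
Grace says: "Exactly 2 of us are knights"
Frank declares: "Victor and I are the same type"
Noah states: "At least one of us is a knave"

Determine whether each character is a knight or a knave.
Carol is a knight.
Victor is a knight.
Grace is a knave.
Frank is a knight.
Noah is a knight.

Verification:
- Carol (knight) says "Frank is a knight" - this is TRUE because Frank is a knight.
- Victor (knight) says "At least one of us is a knight" - this is TRUE because Carol, Victor, Frank, and Noah are knights.
- Grace (knave) says "Exactly 2 of us are knights" - this is FALSE (a lie) because there are 4 knights.
- Frank (knight) says "Victor and I are the same type" - this is TRUE because Frank is a knight and Victor is a knight.
- Noah (knight) says "At least one of us is a knave" - this is TRUE because Grace is a knave.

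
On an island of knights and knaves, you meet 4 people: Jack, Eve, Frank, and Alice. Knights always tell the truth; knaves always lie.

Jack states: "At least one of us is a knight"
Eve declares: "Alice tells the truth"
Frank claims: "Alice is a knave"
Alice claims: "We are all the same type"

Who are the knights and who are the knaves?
Jack is a knight.
Eve is a knave.
Frank is a knight.
Alice is a knave.

Verification:
- Jack (knight) says "At least one of us is a knight" - this is TRUE because Jack and Frank are knights.
- Eve (knave) says "Alice tells the truth" - this is FALSE (a lie) because Alice is a knave.
- Frank (knight) says "Alice is a knave" - this is TRUE because Alice is a knave.
- Alice (knave) says "We are all the same type" - this is FALSE (a lie) because Jack and Frank are knights and Eve and Alice are knaves.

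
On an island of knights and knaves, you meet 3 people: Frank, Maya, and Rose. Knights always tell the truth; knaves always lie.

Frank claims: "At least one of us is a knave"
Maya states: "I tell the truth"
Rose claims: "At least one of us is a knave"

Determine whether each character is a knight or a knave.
Frank is a knight.
Maya is a knave.
Rose is a knight.

Verification:
- Frank (knight) says "At least one of us is a knave" - this is TRUE because Maya is a knave.
- Maya (knave) says "I tell the truth" - this is FALSE (a lie) because Maya is a knave.
- Rose (knight) says "At least one of us is a knave" - this is TRUE because Maya is a knave.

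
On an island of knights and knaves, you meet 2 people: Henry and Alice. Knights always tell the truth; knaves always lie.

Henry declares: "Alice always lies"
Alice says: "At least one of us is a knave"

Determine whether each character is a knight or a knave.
Henry is a knave.
Alice is a knight.

Verification:
- Henry (knave) says "Alice always lies" - this is FALSE (a lie) because Alice is a knight.
- Alice (knight) says "At least one of us is a knave" - this is TRUE because Henry is a knave.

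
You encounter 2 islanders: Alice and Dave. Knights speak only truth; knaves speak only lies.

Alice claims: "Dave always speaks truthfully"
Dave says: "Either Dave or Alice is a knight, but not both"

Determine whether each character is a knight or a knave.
Alice is a knave.
Dave is a knave.

Verification:
- Alice (knave) says "Dave always speaks truthfully" - this is FALSE (a lie) because Dave is a knave.
- Dave (knave) says "Either Dave or Alice is a knight, but not both" - this is FALSE (a lie) because Dave is a knave and Alice is a knave.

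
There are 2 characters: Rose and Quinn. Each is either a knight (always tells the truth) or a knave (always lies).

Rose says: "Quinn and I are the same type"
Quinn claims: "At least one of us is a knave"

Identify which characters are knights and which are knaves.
Rose is a knave.
Quinn is a knight.

Verification:
- Rose (knave) says "Quinn and I are the same type" - this is FALSE (a lie) because Rose is a knave and Quinn is a knight.
- Quinn (knight) says "At least one of us is a knave" - this is TRUE because Rose is a knave.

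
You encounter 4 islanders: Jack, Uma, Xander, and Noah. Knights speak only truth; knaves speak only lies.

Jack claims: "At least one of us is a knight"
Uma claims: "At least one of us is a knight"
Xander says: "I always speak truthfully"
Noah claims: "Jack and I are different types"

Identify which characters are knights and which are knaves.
Jack is a knave.
Uma is a knave.
Xander is a knave.
Noah is a knave.

Verification:
- Jack (knave) says "At least one of us is a knight" - this is FALSE (a lie) because no one is a knight.
- Uma (knave) says "At least one of us is a knight" - this is FALSE (a lie) because no one is a knight.
- Xander (knave) says "I always speak truthfully" - this is FALSE (a lie) because Xander is a knave.
- Noah (knave) says "Jack and I are different types" - this is FALSE (a lie) because Noah is a knave and Jack is a knave.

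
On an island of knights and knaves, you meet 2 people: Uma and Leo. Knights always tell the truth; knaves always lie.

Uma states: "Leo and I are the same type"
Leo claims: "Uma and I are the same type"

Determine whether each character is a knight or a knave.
Uma is a knight.
Leo is a knight.

Verification:
- Uma (knight) says "Leo and I are the same type" - this is TRUE because Uma is a knight and Leo is a knight.
- Leo (knight) says "Uma and I are the same type" - this is TRUE because Leo is a knight and Uma is a knight.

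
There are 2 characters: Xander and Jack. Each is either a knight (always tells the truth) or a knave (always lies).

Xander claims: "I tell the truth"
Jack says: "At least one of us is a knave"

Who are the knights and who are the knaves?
Xander is a knave.
Jack is a knight.

Verification:
- Xander (knave) says "I tell the truth" - this is FALSE (a lie) because Xander is a knave.
- Jack (knight) says "At least one of us is a knave" - this is TRUE because Xander is a knave.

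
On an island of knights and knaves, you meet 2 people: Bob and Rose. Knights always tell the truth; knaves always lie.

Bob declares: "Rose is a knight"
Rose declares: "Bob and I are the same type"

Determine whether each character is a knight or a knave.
Bob is a knight.
Rose is a knight.

Verification:
- Bob (knight) says "Rose is a knight" - this is TRUE because Rose is a knight.
- Rose (knight) says "Bob and I are the same type" - this is TRUE because Rose is a knight and Bob is a knight.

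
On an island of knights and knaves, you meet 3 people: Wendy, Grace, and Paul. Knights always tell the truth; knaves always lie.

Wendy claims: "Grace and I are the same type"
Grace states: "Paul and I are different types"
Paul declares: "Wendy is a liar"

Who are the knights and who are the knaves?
Wendy is a knight.
Grace is a knight.
Paul is a knave.

Verification:
- Wendy (knight) says "Grace and I are the same type" - this is TRUE because Wendy is a knight and Grace is a knight.
- Grace (knight) says "Paul and I are different types" - this is TRUE because Grace is a knight and Paul is a knave.
- Paul (knave) says "Wendy is a liar" - this is FALSE (a lie) because Wendy is a knight.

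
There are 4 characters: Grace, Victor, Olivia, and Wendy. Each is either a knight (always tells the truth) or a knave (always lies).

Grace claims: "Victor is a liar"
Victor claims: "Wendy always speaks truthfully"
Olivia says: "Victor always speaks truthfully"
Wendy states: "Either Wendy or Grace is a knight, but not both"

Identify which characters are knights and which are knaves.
Grace is a knave.
Victor is a knight.
Olivia is a knight.
Wendy is a knight.

Verification:
- Grace (knave) says "Victor is a liar" - this is FALSE (a lie) because Victor is a knight.
- Victor (knight) says "Wendy always speaks truthfully" - this is TRUE because Wendy is a knight.
- Olivia (knight) says "Victor always speaks truthfully" - this is TRUE because Victor is a knight.
- Wendy (knight) says "Either Wendy or Grace is a knight, but not both" - this is TRUE because Wendy is a knight and Grace is a knave.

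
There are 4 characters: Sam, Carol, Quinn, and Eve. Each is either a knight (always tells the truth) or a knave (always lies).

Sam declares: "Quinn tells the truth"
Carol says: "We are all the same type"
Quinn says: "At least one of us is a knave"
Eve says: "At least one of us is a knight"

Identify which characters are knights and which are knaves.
Sam is a knight.
Carol is a knave.
Quinn is a knight.
Eve is a knight.

Verification:
- Sam (knight) says "Quinn tells the truth" - this is TRUE because Quinn is a knight.
- Carol (knave) says "We are all the same type" - this is FALSE (a lie) because Sam, Quinn, and Eve are knights and Carol is a knave.
- Quinn (knight) says "At least one of us is a knave" - this is TRUE because Carol is a knave.
- Eve (knight) says "At least one of us is a knight" - this is TRUE because Sam, Quinn, and Eve are knights.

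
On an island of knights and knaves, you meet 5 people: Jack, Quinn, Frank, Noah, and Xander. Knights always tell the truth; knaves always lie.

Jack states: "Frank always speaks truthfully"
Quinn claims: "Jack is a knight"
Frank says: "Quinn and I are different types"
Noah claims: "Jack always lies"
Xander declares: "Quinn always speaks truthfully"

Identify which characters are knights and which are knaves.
Jack is a knave.
Quinn is a knave.
Frank is a knave.
Noah is a knight.
Xander is a knave.

Verification:
- Jack (knave) says "Frank always speaks truthfully" - this is FALSE (a lie) because Frank is a knave.
- Quinn (knave) says "Jack is a knight" - this is FALSE (a lie) because Jack is a knave.
- Frank (knave) says "Quinn and I are different types" - this is FALSE (a lie) because Frank is a knave and Quinn is a knave.
- Noah (knight) says "Jack always lies" - this is TRUE because Jack is a knave.
- Xander (knave) says "Quinn always speaks truthfully" - this is FALSE (a lie) because Quinn is a knave.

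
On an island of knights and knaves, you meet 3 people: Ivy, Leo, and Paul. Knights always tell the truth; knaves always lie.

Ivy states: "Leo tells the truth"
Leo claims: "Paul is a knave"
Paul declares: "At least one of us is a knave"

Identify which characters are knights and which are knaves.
Ivy is a knave.
Leo is a knave.
Paul is a knight.

Verification:
- Ivy (knave) says "Leo tells the truth" - this is FALSE (a lie) because Leo is a knave.
- Leo (knave) says "Paul is a knave" - this is FALSE (a lie) because Paul is a knight.
- Paul (knight) says "At least one of us is a knave" - this is TRUE because Ivy and Leo are knaves.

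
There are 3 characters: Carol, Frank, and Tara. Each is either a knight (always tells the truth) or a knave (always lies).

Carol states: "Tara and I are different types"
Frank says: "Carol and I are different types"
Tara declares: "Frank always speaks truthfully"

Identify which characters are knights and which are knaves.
Carol is a knave.
Frank is a knave.
Tara is a knave.

Verification:
- Carol (knave) says "Tara and I are different types" - this is FALSE (a lie) because Carol is a knave and Tara is a knave.
- Frank (knave) says "Carol and I are different types" - this is FALSE (a lie) because Frank is a knave and Carol is a knave.
- Tara (knave) says "Frank always speaks truthfully" - this is FALSE (a lie) because Frank is a knave.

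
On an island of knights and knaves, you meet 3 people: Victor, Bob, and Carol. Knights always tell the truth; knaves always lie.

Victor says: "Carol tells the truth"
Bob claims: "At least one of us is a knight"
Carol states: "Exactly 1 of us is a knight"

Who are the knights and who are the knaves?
Victor is a knave.
Bob is a knave.
Carol is a knave.

Verification:
- Victor (knave) says "Carol tells the truth" - this is FALSE (a lie) because Carol is a knave.
- Bob (knave) says "At least one of us is a knight" - this is FALSE (a lie) because no one is a knight.
- Carol (knave) says "Exactly 1 of us is a knight" - this is FALSE (a lie) because there are 0 knights.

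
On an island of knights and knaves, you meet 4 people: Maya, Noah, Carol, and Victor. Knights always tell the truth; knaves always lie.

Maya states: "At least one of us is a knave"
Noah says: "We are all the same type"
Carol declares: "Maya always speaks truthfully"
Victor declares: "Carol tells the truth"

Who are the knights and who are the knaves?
Maya is a knight.
Noah is a knave.
Carol is a knight.
Victor is a knight.

Verification:
- Maya (knight) says "At least one of us is a knave" - this is TRUE because Noah is a knave.
- Noah (knave) says "We are all the same type" - this is FALSE (a lie) because Maya, Carol, and Victor are knights and Noah is a knave.
- Carol (knight) says "Maya always speaks truthfully" - this is TRUE because Maya is a knight.
- Victor (knight) says "Carol tells the truth" - this is TRUE because Carol is a knight.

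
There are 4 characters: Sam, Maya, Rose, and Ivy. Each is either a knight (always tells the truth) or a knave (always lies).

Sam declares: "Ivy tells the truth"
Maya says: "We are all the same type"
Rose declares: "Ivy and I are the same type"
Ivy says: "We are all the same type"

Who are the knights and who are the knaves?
Sam is a knight.
Maya is a knight.
Rose is a knight.
Ivy is a knight.

Verification:
- Sam (knight) says "Ivy tells the truth" - this is TRUE because Ivy is a knight.
- Maya (knight) says "We are all the same type" - this is TRUE because Sam, Maya, Rose, and Ivy are knights.
- Rose (knight) says "Ivy and I are the same type" - this is TRUE because Rose is a knight and Ivy is a knight.
- Ivy (knight) says "We are all the same type" - this is TRUE because Sam, Maya, Rose, and Ivy are knights.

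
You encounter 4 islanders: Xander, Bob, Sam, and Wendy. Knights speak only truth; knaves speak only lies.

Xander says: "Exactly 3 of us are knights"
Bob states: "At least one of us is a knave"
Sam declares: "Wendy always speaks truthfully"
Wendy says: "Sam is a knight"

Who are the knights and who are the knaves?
Xander is a knave.
Bob is a knight.
Sam is a knave.
Wendy is a knave.

Verification:
- Xander (knave) says "Exactly 3 of us are knights" - this is FALSE (a lie) because there are 1 knights.
- Bob (knight) says "At least one of us is a knave" - this is TRUE because Xander, Sam, and Wendy are knaves.
- Sam (knave) says "Wendy always speaks truthfully" - this is FALSE (a lie) because Wendy is a knave.
- Wendy (knave) says "Sam is a knight" - this is FALSE (a lie) because Sam is a knave.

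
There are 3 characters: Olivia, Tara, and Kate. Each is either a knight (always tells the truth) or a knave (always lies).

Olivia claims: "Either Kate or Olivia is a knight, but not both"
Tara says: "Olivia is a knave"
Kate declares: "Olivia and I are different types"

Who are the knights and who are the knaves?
Olivia is a knave.
Tara is a knight.
Kate is a knave.

Verification:
- Olivia (knave) says "Either Kate or Olivia is a knight, but not both" - this is FALSE (a lie) because Kate is a knave and Olivia is a knave.
- Tara (knight) says "Olivia is a knave" - this is TRUE because Olivia is a knave.
- Kate (knave) says "Olivia and I are different types" - this is FALSE (a lie) because Kate is a knave and Olivia is a knave.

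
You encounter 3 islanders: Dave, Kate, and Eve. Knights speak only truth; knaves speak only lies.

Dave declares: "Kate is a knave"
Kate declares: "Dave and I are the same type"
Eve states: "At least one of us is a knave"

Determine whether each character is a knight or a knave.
Dave is a knight.
Kate is a knave.
Eve is a knight.

Verification:
- Dave (knight) says "Kate is a knave" - this is TRUE because Kate is a knave.
- Kate (knave) says "Dave and I are the same type" - this is FALSE (a lie) because Kate is a knave and Dave is a knight.
- Eve (knight) says "At least one of us is a knave" - this is TRUE because Kate is a knave.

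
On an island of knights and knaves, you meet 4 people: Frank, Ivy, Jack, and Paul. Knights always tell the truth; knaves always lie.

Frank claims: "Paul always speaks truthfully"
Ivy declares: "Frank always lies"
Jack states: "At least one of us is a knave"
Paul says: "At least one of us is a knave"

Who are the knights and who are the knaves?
Frank is a knight.
Ivy is a knave.
Jack is a knight.
Paul is a knight.

Verification:
- Frank (knight) says "Paul always speaks truthfully" - this is TRUE because Paul is a knight.
- Ivy (knave) says "Frank always lies" - this is FALSE (a lie) because Frank is a knight.
- Jack (knight) says "At least one of us is a knave" - this is TRUE because Ivy is a knave.
- Paul (knight) says "At least one of us is a knave" - this is TRUE because Ivy is a knave.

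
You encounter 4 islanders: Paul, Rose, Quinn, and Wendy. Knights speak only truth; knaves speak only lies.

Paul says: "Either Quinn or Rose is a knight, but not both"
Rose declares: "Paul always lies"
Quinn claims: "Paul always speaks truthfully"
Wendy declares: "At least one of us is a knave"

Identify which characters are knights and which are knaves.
Paul is a knight.
Rose is a knave.
Quinn is a knight.
Wendy is a knight.

Verification:
- Paul (knight) says "Either Quinn or Rose is a knight, but not both" - this is TRUE because Quinn is a knight and Rose is a knave.
- Rose (knave) says "Paul always lies" - this is FALSE (a lie) because Paul is a knight.
- Quinn (knight) says "Paul always speaks truthfully" - this is TRUE because Paul is a knight.
- Wendy (knight) says "At least one of us is a knave" - this is TRUE because Rose is a knave.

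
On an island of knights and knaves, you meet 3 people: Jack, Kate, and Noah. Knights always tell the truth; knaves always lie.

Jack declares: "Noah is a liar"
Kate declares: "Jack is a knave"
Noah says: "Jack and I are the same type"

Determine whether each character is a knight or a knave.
Jack is a knight.
Kate is a knave.
Noah is a knave.

Verification:
- Jack (knight) says "Noah is a liar" - this is TRUE because Noah is a knave.
- Kate (knave) says "Jack is a knave" - this is FALSE (a lie) because Jack is a knight.
- Noah (knave) says "Jack and I are the same type" - this is FALSE (a lie) because Noah is a knave and Jack is a knight.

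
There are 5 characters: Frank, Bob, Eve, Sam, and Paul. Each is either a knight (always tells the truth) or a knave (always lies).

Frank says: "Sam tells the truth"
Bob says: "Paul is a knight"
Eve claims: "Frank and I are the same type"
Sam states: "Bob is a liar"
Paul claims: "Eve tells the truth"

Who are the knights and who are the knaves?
Frank is a knight.
Bob is a knave.
Eve is a knave.
Sam is a knight.
Paul is a knave.

Verification:
- Frank (knight) says "Sam tells the truth" - this is TRUE because Sam is a knight.
- Bob (knave) says "Paul is a knight" - this is FALSE (a lie) because Paul is a knave.
- Eve (knave) says "Frank and I are the same type" - this is FALSE (a lie) because Eve is a knave and Frank is a knight.
- Sam (knight) says "Bob is a liar" - this is TRUE because Bob is a knave.
- Paul (knave) says "Eve tells the truth" - this is FALSE (a lie) because Eve is a knave.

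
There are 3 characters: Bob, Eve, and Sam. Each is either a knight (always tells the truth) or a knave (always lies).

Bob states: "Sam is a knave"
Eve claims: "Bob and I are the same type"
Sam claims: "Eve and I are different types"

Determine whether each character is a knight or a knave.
Bob is a knight.
Eve is a knave.
Sam is a knave.

Verification:
- Bob (knight) says "Sam is a knave" - this is TRUE because Sam is a knave.
- Eve (knave) says "Bob and I are the same type" - this is FALSE (a lie) because Eve is a knave and Bob is a knight.
- Sam (knave) says "Eve and I are different types" - this is FALSE (a lie) because Sam is a knave and Eve is a knave.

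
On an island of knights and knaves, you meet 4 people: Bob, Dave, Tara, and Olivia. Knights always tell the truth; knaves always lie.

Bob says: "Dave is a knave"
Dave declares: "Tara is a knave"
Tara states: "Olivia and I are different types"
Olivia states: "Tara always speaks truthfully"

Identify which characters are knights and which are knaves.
Bob is a knave.
Dave is a knight.
Tara is a knave.
Olivia is a knave.

Verification:
- Bob (knave) says "Dave is a knave" - this is FALSE (a lie) because Dave is a knight.
- Dave (knight) says "Tara is a knave" - this is TRUE because Tara is a knave.
- Tara (knave) says "Olivia and I are different types" - this is FALSE (a lie) because Tara is a knave and Olivia is a knave.
- Olivia (knave) says "Tara always speaks truthfully" - this is FALSE (a lie) because Tara is a knave.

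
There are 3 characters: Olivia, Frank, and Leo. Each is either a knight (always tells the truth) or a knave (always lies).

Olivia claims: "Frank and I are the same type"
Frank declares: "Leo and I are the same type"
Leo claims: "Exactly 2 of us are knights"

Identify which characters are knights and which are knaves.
Olivia is a knave.
Frank is a knight.
Leo is a knight.

Verification:
- Olivia (knave) says "Frank and I are the same type" - this is FALSE (a lie) because Olivia is a knave and Frank is a knight.
- Frank (knight) says "Leo and I are the same type" - this is TRUE because Frank is a knight and Leo is a knight.
- Leo (knight) says "Exactly 2 of us are knights" - this is TRUE because there are 2 knights.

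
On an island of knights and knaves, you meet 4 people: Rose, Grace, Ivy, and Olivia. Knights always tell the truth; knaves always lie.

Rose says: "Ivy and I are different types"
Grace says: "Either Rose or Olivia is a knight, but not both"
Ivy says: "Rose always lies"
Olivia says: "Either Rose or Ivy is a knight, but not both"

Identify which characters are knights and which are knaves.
Rose is a knight.
Grace is a knave.
Ivy is a knave.
Olivia is a knight.

Verification:
- Rose (knight) says "Ivy and I are different types" - this is TRUE because Rose is a knight and Ivy is a knave.
- Grace (knave) says "Either Rose or Olivia is a knight, but not both" - this is FALSE (a lie) because Rose is a knight and Olivia is a knight.
- Ivy (knave) says "Rose always lies" - this is FALSE (a lie) because Rose is a knight.
- Olivia (knight) says "Either Rose or Ivy is a knight, but not both" - this is TRUE because Rose is a knight and Ivy is a knave.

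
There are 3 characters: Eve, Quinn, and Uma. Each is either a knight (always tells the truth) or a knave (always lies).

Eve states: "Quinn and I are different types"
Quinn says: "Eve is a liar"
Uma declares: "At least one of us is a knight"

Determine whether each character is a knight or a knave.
Eve is a knight.
Quinn is a knave.
Uma is a knight.

Verification:
- Eve (knight) says "Quinn and I are different types" - this is TRUE because Eve is a knight and Quinn is a knave.
- Quinn (knave) says "Eve is a liar" - this is FALSE (a lie) because Eve is a knight.
- Uma (knight) says "At least one of us is a knight" - this is TRUE because Eve and Uma are knights.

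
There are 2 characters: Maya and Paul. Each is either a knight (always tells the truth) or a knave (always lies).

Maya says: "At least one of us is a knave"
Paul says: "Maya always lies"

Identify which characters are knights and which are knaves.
Maya is a knight.
Paul is a knave.

Verification:
- Maya (knight) says "At least one of us is a knave" - this is TRUE because Paul is a knave.
- Paul (knave) says "Maya always lies" - this is FALSE (a lie) because Maya is a knight.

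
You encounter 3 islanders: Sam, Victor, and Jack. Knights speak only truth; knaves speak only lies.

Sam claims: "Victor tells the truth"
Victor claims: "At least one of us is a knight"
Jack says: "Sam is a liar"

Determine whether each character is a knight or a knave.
Sam is a knight.
Victor is a knight.
Jack is a knave.

Verification:
- Sam (knight) says "Victor tells the truth" - this is TRUE because Victor is a knight.
- Victor (knight) says "At least one of us is a knight" - this is TRUE because Sam and Victor are knights.
- Jack (knave) says "Sam is a liar" - this is FALSE (a lie) because Sam is a knight.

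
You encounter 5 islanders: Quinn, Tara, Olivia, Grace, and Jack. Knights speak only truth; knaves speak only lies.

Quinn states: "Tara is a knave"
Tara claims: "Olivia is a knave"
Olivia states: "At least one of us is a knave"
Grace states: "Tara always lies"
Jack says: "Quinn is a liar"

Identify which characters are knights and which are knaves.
Quinn is a knight.
Tara is a knave.
Olivia is a knight.
Grace is a knight.
Jack is a knave.

Verification:
- Quinn (knight) says "Tara is a knave" - this is TRUE because Tara is a knave.
- Tara (knave) says "Olivia is a knave" - this is FALSE (a lie) because Olivia is a knight.
- Olivia (knight) says "At least one of us is a knave" - this is TRUE because Tara and Jack are knaves.
- Grace (knight) says "Tara always lies" - this is TRUE because Tara is a knave.
- Jack (knave) says "Quinn is a liar" - this is FALSE (a lie) because Quinn is a knight.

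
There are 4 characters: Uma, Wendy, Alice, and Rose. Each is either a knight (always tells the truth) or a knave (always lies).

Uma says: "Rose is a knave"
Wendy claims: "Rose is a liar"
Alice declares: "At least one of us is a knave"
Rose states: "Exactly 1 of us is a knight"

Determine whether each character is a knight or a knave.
Uma is a knight.
Wendy is a knight.
Alice is a knight.
Rose is a knave.

Verification:
- Uma (knight) says "Rose is a knave" - this is TRUE because Rose is a knave.
- Wendy (knight) says "Rose is a liar" - this is TRUE because Rose is a knave.
- Alice (knight) says "At least one of us is a knave" - this is TRUE because Rose is a knave.
- Rose (knave) says "Exactly 1 of us is a knight" - this is FALSE (a lie) because there are 3 knights.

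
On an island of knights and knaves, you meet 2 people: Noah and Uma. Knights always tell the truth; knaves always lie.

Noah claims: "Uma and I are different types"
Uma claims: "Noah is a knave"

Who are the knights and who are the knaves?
Noah is a knight.
Uma is a knave.

Verification:
- Noah (knight) says "Uma and I are different types" - this is TRUE because Noah is a knight and Uma is a knave.
- Uma (knave) says "Noah is a knave" - this is FALSE (a lie) because Noah is a knight.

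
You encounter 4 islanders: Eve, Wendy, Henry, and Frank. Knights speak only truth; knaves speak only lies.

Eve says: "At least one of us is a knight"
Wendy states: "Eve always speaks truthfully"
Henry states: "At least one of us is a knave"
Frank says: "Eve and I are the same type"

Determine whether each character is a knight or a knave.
Eve is a knight.
Wendy is a knight.
Henry is a knight.
Frank is a knave.

Verification:
- Eve (knight) says "At least one of us is a knight" - this is TRUE because Eve, Wendy, and Henry are knights.
- Wendy (knight) says "Eve always speaks truthfully" - this is TRUE because Eve is a knight.
- Henry (knight) says "At least one of us is a knave" - this is TRUE because Frank is a knave.
- Frank (knave) says "Eve and I are the same type" - this is FALSE (a lie) because Frank is a knave and Eve is a knight.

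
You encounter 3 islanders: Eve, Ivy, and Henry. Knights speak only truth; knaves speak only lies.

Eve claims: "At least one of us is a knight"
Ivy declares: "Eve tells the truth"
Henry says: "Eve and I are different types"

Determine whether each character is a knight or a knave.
Eve is a knave.
Ivy is a knave.
Henry is a knave.

Verification:
- Eve (knave) says "At least one of us is a knight" - this is FALSE (a lie) because no one is a knight.
- Ivy (knave) says "Eve tells the truth" - this is FALSE (a lie) because Eve is a knave.
- Henry (knave) says "Eve and I are different types" - this is FALSE (a lie) because Henry is a knave and Eve is a knave.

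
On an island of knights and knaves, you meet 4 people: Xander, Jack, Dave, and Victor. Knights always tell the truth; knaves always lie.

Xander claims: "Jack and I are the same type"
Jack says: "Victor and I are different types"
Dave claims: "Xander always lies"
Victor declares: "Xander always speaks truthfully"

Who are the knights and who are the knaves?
Xander is a knave.
Jack is a knight.
Dave is a knight.
Victor is a knave.

Verification:
- Xander (knave) says "Jack and I are the same type" - this is FALSE (a lie) because Xander is a knave and Jack is a knight.
- Jack (knight) says "Victor and I are different types" - this is TRUE because Jack is a knight and Victor is a knave.
- Dave (knight) says "Xander always lies" - this is TRUE because Xander is a knave.
- Victor (knave) says "Xander always speaks truthfully" - this is FALSE (a lie) because Xander is a knave.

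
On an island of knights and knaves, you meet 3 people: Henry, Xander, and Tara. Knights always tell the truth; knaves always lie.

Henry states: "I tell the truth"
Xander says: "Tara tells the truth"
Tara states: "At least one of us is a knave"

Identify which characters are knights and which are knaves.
Henry is a knave.
Xander is a knight.
Tara is a knight.

Verification:
- Henry (knave) says "I tell the truth" - this is FALSE (a lie) because Henry is a knave.
- Xander (knight) says "Tara tells the truth" - this is TRUE because Tara is a knight.
- Tara (knight) says "At least one of us is a knave" - this is TRUE because Henry is a knave.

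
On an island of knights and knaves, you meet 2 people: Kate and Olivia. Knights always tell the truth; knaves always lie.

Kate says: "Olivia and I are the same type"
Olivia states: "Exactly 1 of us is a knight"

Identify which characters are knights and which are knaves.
Kate is a knave.
Olivia is a knight.

Verification:
- Kate (knave) says "Olivia and I are the same type" - this is FALSE (a lie) because Kate is a knave and Olivia is a knight.
- Olivia (knight) says "Exactly 1 of us is a knight" - this is TRUE because there are 1 knights.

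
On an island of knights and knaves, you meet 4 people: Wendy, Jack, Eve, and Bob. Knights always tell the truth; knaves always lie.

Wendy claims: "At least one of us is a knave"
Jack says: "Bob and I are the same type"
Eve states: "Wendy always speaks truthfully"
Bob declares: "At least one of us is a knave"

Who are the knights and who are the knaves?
Wendy is a knight.
Jack is a knave.
Eve is a knight.
Bob is a knight.

Verification:
- Wendy (knight) says "At least one of us is a knave" - this is TRUE because Jack is a knave.
- Jack (knave) says "Bob and I are the same type" - this is FALSE (a lie) because Jack is a knave and Bob is a knight.
- Eve (knight) says "Wendy always speaks truthfully" - this is TRUE because Wendy is a knight.
- Bob (knight) says "At least one of us is a knave" - this is TRUE because Jack is a knave.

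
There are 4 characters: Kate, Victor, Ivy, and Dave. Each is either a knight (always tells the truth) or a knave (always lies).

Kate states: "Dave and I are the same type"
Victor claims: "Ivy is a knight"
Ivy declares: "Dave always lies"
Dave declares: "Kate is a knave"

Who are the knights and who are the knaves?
Kate is a knave.
Victor is a knave.
Ivy is a knave.
Dave is a knight.

Verification:
- Kate (knave) says "Dave and I are the same type" - this is FALSE (a lie) because Kate is a knave and Dave is a knight.
- Victor (knave) says "Ivy is a knight" - this is FALSE (a lie) because Ivy is a knave.
- Ivy (knave) says "Dave always lies" - this is FALSE (a lie) because Dave is a knight.
- Dave (knight) says "Kate is a knave" - this is TRUE because Kate is a knave.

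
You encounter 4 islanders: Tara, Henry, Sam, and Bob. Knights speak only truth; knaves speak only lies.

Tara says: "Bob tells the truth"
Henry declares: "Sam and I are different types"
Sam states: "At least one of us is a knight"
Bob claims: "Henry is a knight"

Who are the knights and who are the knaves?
Tara is a knave.
Henry is a knave.
Sam is a knave.
Bob is a knave.

Verification:
- Tara (knave) says "Bob tells the truth" - this is FALSE (a lie) because Bob is a knave.
- Henry (knave) says "Sam and I are different types" - this is FALSE (a lie) because Henry is a knave and Sam is a knave.
- Sam (knave) says "At least one of us is a knight" - this is FALSE (a lie) because no one is a knight.
- Bob (knave) says "Henry is a knight" - this is FALSE (a lie) because Henry is a knave.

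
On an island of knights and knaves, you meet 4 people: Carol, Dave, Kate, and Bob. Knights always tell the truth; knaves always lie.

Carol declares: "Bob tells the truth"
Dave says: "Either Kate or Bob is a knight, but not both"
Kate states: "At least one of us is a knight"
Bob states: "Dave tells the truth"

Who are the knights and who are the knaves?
Carol is a knave.
Dave is a knave.
Kate is a knave.
Bob is a knave.

Verification:
- Carol (knave) says "Bob tells the truth" - this is FALSE (a lie) because Bob is a knave.
- Dave (knave) says "Either Kate or Bob is a knight, but not both" - this is FALSE (a lie) because Kate is a knave and Bob is a knave.
- Kate (knave) says "At least one of us is a knight" - this is FALSE (a lie) because no one is a knight.
- Bob (knave) says "Dave tells the truth" - this is FALSE (a lie) because Dave is a knave.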